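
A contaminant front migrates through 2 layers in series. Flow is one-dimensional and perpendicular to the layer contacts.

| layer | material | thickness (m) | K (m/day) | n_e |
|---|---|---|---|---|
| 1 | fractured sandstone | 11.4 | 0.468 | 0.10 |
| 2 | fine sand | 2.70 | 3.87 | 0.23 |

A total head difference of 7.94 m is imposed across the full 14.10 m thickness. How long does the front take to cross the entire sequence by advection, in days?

With flow normal to the layers, continuity requires the same specific discharge q through every layer.
Σ(b_i/K_i) = 11.4/0.468 + 2.70/3.87 = 25.06 d.
q = Δh / Σ(b_i/K_i) = 7.94 / 25.06 = 0.3169 m/day.
In each layer the seepage velocity is v_i = q/n_i, so the layer transit time is t_i = b_i·n_i / q:
  layer 1 (fractured sandstone): t_1 = 11.4 × 0.10 / 0.3169 = 3.598 d
  layer 2 (fine sand): t_2 = 2.70 × 0.23 / 0.3169 = 1.960 d
Total t = Σ t_i = 5.557 days.

5.56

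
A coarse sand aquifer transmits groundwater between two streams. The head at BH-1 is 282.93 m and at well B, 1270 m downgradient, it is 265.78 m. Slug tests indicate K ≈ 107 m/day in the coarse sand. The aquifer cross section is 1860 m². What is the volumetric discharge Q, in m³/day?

2690

Hydraulic gradient i = (282.93 − 265.78) / 1270 = 17.15 / 1270 = 0.01350.
Darcy's law: Q = K · A · i = 107.0 × 1860 × 0.01350 = 2688 m³/day.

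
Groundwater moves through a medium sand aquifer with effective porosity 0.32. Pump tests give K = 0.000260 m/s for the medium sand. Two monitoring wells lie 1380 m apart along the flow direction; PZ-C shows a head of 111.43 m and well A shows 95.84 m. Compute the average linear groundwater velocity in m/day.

Convert K: 0.000260 m/s × 86400 = 22.46 m/day.
Hydraulic gradient i = (111.43 − 95.84) / 1380 = 15.59 / 1380 = 0.01130.
Darcy flux q = K · i = 22.46 × 0.01130 = 0.2538 m/day.
Seepage velocity v = q / n_e = 0.2538 / 0.32 = 0.7931 m/day.

0.793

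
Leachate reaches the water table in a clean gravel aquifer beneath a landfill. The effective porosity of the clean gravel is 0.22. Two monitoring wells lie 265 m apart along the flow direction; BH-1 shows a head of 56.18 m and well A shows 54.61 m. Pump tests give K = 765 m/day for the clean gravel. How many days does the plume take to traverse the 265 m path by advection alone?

Hydraulic gradient i = (56.18 − 54.61) / 265 = 1.57 / 265 = 0.005925.
Darcy flux q = K · i = 765.0 × 0.005925 = 4.532 m/day.
Seepage velocity v = q / n_e = 4.532 / 0.22 = 20.60 m/day.
Travel time t = L / v = 265 / 20.60 = 12.86 days.

12.9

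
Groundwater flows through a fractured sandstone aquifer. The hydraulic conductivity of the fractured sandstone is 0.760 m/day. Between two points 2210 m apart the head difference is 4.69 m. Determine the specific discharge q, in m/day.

Hydraulic gradient i = Δh / L = 4.69 / 2210 = 0.002122.
Specific discharge q = K · i = 0.7600 × 0.002122 = 0.001613 m/day.

0.00161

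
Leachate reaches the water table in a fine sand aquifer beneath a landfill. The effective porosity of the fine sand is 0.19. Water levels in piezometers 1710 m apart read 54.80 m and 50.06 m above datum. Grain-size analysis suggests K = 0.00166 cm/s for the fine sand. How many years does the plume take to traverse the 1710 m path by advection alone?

224

Convert K: 0.00166 cm/s × 864 = 1.434 m/day.
Hydraulic gradient i = (54.80 − 50.06) / 1710 = 4.74 / 1710 = 0.002772.
Darcy flux q = K · i = 1.434 × 0.002772 = 0.003976 m/day.
Seepage velocity v = q / n_e = 0.003976 / 0.19 = 0.02092 m/day.
Travel time t = L / v = 1710 / 0.02092 = 81723 days = 223.7 years.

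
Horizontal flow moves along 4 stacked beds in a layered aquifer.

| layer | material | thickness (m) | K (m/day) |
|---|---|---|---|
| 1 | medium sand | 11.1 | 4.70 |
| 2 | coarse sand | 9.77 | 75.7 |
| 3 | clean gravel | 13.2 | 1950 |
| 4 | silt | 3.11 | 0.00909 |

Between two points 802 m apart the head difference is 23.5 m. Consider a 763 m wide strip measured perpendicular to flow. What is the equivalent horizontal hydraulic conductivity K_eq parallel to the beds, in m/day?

Flow is parallel to layering, so each bed carries its own Darcy discharge and the transmissivities add.
Σ(K_i·b_i) = 4.70×11.1 + 75.7×9.77 + 1950×13.2 + 0.00909×3.11 = 26532 m²/day.
Total thickness b = 37.18 m, so K_eq = Σ(K_i·b_i)/b = 713.6 m/day.

714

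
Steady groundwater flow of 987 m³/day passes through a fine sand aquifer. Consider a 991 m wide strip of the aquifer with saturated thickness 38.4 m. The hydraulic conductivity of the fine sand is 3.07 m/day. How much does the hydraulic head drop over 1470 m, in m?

Cross-sectional area A = 991 × 38.4 = 38054 m².
From Q = K·A·i, i = Q / (K·A) = 987 / (3.070 × 38054) = 0.008448.
Head loss Δh = i · L = 0.008448 × 1470 = 12.42 m.

12.4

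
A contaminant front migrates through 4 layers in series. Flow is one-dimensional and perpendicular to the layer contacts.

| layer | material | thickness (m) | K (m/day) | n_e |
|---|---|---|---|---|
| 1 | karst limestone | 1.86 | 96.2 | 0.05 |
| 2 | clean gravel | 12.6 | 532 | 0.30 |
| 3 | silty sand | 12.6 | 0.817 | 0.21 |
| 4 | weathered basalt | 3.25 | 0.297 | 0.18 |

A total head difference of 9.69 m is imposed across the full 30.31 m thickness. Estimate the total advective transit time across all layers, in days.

19.4

With flow normal to the layers, continuity requires the same specific discharge q through every layer.
Σ(b_i/K_i) = 1.86/96.2 + 12.6/532 + 12.6/0.817 + 3.25/0.297 = 26.41 d.
q = Δh / Σ(b_i/K_i) = 9.69 / 26.41 = 0.3669 m/day.
In each layer the seepage velocity is v_i = q/n_i, so the layer transit time is t_i = b_i·n_i / q:
  layer 1 (karst limestone): t_1 = 1.86 × 0.05 / 0.3669 = 0.2535 d
  layer 2 (clean gravel): t_2 = 12.6 × 0.30 / 0.3669 = 10.30 d
  layer 3 (silty sand): t_3 = 12.6 × 0.21 / 0.3669 = 7.211 d
  layer 4 (weathered basalt): t_4 = 3.25 × 0.18 / 0.3669 = 1.594 d
Total t = Σ t_i = 19.36 days.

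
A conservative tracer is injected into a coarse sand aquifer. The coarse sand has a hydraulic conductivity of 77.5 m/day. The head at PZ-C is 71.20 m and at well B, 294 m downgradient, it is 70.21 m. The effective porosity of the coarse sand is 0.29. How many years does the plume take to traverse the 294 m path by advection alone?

Hydraulic gradient i = (71.20 − 70.21) / 294 = 0.99 / 294 = 0.003367.
Darcy flux q = K · i = 77.50 × 0.003367 = 0.2610 m/day.
Seepage velocity v = q / n_e = 0.2610 / 0.29 = 0.8999 m/day.
Travel time t = L / v = 294 / 0.8999 = 326.7 days = 0.8945 years.

0.894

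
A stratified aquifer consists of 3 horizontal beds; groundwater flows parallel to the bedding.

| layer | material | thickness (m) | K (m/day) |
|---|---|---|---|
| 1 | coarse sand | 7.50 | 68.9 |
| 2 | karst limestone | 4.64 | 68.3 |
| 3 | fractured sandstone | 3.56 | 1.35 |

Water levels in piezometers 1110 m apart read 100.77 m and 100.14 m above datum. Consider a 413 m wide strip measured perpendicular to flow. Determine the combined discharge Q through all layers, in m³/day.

Flow is parallel to layering, so each bed carries its own Darcy discharge and the transmissivities add.
Σ(K_i·b_i) = 68.9×7.50 + 68.3×4.64 + 1.35×3.56 = 838.5 m²/day.
Hydraulic gradient i = (100.77 − 100.14) / 1110 = 0.63 / 1110 = 0.0005676.
Q = Σ(K_i·b_i) · W · i = 838.5 × 413 × 0.0005676 = 196.5 m³/day.

197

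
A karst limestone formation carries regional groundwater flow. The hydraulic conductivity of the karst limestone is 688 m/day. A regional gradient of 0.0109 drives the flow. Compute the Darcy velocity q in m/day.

Hydraulic gradient i = 0.0109.
Specific discharge q = K · i = 688.0 × 0.01090 = 7.499 m/day.

7.50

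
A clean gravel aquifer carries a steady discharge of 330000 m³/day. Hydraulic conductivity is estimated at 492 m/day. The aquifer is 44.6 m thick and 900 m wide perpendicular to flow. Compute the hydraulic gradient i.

0.0167

Cross-sectional area A = 900 × 44.6 = 40140 m².
From Q = K·A·i, i = Q / (K·A) = 330000 / (492.0 × 40140) = 0.01671.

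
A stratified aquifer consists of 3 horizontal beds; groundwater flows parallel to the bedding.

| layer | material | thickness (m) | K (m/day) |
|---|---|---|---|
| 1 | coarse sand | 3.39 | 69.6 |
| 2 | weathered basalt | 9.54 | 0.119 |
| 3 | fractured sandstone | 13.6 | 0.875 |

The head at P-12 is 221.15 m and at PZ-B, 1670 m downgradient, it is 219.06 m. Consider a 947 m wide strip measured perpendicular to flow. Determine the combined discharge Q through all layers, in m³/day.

295

Flow is parallel to layering, so each bed carries its own Darcy discharge and the transmissivities add.
Σ(K_i·b_i) = 69.6×3.39 + 0.119×9.54 + 0.875×13.6 = 249.0 m²/day.
Hydraulic gradient i = (221.15 − 219.06) / 1670 = 2.09 / 1670 = 0.001251.
Q = Σ(K_i·b_i) · W · i = 249.0 × 947 × 0.001251 = 295.1 m³/day.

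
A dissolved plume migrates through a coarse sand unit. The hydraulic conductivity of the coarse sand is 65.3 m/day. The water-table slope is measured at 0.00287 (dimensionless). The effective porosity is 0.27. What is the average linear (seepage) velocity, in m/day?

0.694

Hydraulic gradient i = 0.00287.
Darcy flux q = K · i = 65.30 × 0.002870 = 0.1874 m/day.
Seepage velocity v = q / n_e = 0.1874 / 0.27 = 0.6941 m/day.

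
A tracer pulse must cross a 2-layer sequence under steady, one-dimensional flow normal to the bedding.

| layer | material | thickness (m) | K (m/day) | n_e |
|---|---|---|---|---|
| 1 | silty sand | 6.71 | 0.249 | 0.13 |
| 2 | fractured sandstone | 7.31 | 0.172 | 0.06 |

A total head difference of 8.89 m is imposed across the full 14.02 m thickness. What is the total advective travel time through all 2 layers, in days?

10.2

With flow normal to the layers, continuity requires the same specific discharge q through every layer.
Σ(b_i/K_i) = 6.71/0.249 + 7.31/0.172 = 69.45 d.
q = Δh / Σ(b_i/K_i) = 8.89 / 69.45 = 0.1280 m/day.
In each layer the seepage velocity is v_i = q/n_i, so the layer transit time is t_i = b_i·n_i / q:
  layer 1 (silty sand): t_1 = 6.71 × 0.13 / 0.1280 = 6.814 d
  layer 2 (fractured sandstone): t_2 = 7.31 × 0.06 / 0.1280 = 3.426 d
Total t = Σ t_i = 10.24 days.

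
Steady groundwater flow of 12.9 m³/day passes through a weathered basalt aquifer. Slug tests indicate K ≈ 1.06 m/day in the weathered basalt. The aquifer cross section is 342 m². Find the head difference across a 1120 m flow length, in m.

From Q = K·A·i, i = Q / (K·A) = 12.9 / (1.060 × 342.0) = 0.03558.
Head loss Δh = i · L = 0.03558 × 1120 = 39.85 m.

39.9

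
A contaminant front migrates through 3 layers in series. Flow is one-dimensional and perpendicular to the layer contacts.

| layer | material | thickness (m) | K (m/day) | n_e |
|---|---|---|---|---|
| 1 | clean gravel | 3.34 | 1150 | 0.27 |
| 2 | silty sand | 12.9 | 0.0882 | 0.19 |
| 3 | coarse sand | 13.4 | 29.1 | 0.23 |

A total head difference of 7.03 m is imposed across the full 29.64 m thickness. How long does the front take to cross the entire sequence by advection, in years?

0.368

With flow normal to the layers, continuity requires the same specific discharge q through every layer.
Σ(b_i/K_i) = 3.34/1150 + 12.9/0.0882 + 13.4/29.1 = 146.7 d.
q = Δh / Σ(b_i/K_i) = 7.03 / 146.7 = 0.04791 m/day.
In each layer the seepage velocity is v_i = q/n_i, so the layer transit time is t_i = b_i·n_i / q:
  layer 1 (clean gravel): t_1 = 3.34 × 0.27 / 0.04791 = 18.82 d
  layer 2 (silty sand): t_2 = 12.9 × 0.19 / 0.04791 = 51.15 d
  layer 3 (coarse sand): t_3 = 13.4 × 0.23 / 0.04791 = 64.32 d
Total t = Σ t_i = 134.3 days = 0.3677 years.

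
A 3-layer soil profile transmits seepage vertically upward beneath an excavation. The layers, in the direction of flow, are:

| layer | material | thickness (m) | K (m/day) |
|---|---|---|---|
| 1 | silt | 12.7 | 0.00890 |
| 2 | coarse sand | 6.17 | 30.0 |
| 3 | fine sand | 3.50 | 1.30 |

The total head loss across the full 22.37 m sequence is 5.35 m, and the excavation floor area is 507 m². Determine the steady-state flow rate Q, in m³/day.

Flow is perpendicular to layering, so the layers act in series and the equivalent K is the thickness-weighted harmonic mean.
Total thickness L = 12.7 + 6.17 + 3.50 = 22.37 m.
Σ(b_i/K_i) = 12.7/0.00890 + 6.17/30.0 + 3.50/1.30 = 1430 d.
K_eq = L / Σ(b_i/K_i) = 22.37 / 1430 = 0.01564 m/day.
Q = K_eq · A · (Δh/L) = 0.01564 × 507 × (5.35/22.37) = 1.897 m³/day.

1.90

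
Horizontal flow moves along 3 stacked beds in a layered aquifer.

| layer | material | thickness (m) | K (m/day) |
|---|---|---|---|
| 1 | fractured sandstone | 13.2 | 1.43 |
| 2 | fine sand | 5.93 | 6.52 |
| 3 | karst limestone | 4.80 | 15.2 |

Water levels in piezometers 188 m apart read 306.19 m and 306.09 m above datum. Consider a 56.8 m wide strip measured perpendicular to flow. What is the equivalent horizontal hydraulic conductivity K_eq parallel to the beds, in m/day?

5.45

Flow is parallel to layering, so each bed carries its own Darcy discharge and the transmissivities add.
Σ(K_i·b_i) = 1.43×13.2 + 6.52×5.93 + 15.2×4.80 = 130.5 m²/day.
Total thickness b = 23.93 m, so K_eq = Σ(K_i·b_i)/b = 5.453 m/day.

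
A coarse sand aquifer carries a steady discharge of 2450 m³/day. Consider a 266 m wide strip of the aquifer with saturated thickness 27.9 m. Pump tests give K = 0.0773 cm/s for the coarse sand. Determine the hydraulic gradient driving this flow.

Convert K: 0.0773 cm/s × 864 = 66.79 m/day.
Cross-sectional area A = 266 × 27.9 = 7421 m².
From Q = K·A·i, i = Q / (K·A) = 2450 / (66.79 × 7421) = 0.004943.

0.00494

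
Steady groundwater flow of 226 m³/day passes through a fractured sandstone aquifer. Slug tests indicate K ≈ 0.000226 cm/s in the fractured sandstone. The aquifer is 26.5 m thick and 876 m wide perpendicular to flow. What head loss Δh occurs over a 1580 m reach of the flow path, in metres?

78.8

Convert K: 0.000226 cm/s × 864 = 0.1953 m/day.
Cross-sectional area A = 876 × 26.5 = 23214 m².
From Q = K·A·i, i = Q / (K·A) = 226 / (0.1953 × 23214) = 0.04986.
Head loss Δh = i · L = 0.04986 × 1580 = 78.78 m.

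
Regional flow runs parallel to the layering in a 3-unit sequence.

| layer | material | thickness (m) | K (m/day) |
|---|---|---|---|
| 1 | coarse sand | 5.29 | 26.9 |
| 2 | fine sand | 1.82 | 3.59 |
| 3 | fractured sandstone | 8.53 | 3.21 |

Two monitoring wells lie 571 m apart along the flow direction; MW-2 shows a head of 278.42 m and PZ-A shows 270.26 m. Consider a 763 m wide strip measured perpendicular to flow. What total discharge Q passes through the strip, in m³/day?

Flow is parallel to layering, so each bed carries its own Darcy discharge and the transmissivities add.
Σ(K_i·b_i) = 26.9×5.29 + 3.59×1.82 + 3.21×8.53 = 176.2 m²/day.
Hydraulic gradient i = (278.42 − 270.26) / 571 = 8.16 / 571 = 0.01429.
Q = Σ(K_i·b_i) · W · i = 176.2 × 763 × 0.01429 = 1921 m³/day.

1920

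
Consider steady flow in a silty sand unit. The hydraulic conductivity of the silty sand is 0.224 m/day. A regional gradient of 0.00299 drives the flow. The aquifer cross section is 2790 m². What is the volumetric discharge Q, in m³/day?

Hydraulic gradient i = 0.00299.
Darcy's law: Q = K · A · i = 0.2240 × 2790 × 0.002990 = 1.869 m³/day.

1.87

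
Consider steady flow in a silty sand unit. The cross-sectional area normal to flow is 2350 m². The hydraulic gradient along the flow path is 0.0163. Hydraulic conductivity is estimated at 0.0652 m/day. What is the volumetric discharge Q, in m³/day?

2.50

Hydraulic gradient i = 0.0163.
Darcy's law: Q = K · A · i = 0.06520 × 2350 × 0.01630 = 2.497 m³/day.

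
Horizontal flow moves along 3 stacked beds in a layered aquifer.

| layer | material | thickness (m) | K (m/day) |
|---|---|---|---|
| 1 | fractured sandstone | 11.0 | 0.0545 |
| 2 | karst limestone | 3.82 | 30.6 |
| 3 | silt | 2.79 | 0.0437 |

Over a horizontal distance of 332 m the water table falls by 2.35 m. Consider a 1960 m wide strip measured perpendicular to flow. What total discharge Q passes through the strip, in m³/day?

1630

Flow is parallel to layering, so each bed carries its own Darcy discharge and the transmissivities add.
Σ(K_i·b_i) = 0.0545×11.0 + 30.6×3.82 + 0.0437×2.79 = 117.6 m²/day.
Hydraulic gradient i = Δh / L = 2.35 / 332 = 0.007078.
Q = Σ(K_i·b_i) · W · i = 117.6 × 1960 × 0.007078 = 1632 m³/day.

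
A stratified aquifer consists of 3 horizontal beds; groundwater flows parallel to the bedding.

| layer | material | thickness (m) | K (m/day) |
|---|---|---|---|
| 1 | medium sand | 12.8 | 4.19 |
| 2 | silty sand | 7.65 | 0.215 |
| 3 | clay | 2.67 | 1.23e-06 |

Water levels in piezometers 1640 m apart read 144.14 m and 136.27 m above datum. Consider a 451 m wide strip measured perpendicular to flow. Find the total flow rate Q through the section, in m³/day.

120

Flow is parallel to layering, so each bed carries its own Darcy discharge and the transmissivities add.
Σ(K_i·b_i) = 4.19×12.8 + 0.215×7.65 + 1.23e-06×2.67 = 55.28 m²/day.
Hydraulic gradient i = (144.14 − 136.27) / 1640 = 7.87 / 1640 = 0.004799.
Q = Σ(K_i·b_i) · W · i = 55.28 × 451 × 0.004799 = 119.6 m³/day.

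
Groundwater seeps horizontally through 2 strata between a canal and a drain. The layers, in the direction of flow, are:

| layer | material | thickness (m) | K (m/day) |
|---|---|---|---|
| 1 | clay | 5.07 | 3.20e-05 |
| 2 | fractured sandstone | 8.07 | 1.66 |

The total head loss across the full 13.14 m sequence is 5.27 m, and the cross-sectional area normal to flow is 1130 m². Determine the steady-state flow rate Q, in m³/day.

Flow is perpendicular to layering, so the layers act in series and the equivalent K is the thickness-weighted harmonic mean.
Total thickness L = 5.07 + 8.07 = 13.14 m.
Σ(b_i/K_i) = 5.07/3.20e-05 + 8.07/1.66 = 1.584e+05 d.
K_eq = L / Σ(b_i/K_i) = 13.14 / 1.584e+05 = 8.293e-05 m/day.
Q = K_eq · A · (Δh/L) = 8.293e-05 × 1130 × (5.27/13.14) = 0.03759 m³/day.

0.0376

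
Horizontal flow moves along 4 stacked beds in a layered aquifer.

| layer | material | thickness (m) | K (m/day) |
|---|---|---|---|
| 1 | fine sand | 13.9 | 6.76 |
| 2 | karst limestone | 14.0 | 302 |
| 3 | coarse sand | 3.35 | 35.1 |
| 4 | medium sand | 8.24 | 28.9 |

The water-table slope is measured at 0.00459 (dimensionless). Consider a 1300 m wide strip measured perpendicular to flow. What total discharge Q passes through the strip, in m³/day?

Flow is parallel to layering, so each bed carries its own Darcy discharge and the transmissivities add.
Σ(K_i·b_i) = 6.76×13.9 + 302×14.0 + 35.1×3.35 + 28.9×8.24 = 4678 m²/day.
Hydraulic gradient i = 0.00459.
Q = Σ(K_i·b_i) · W · i = 4678 × 1300 × 0.004590 = 27912 m³/day.

27900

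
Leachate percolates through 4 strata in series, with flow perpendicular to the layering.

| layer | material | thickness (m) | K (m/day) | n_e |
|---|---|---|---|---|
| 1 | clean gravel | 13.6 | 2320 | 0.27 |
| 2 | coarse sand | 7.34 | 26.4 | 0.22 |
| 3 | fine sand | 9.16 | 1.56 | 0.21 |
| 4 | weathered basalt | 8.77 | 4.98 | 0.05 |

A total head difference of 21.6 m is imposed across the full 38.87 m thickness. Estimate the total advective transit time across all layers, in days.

With flow normal to the layers, continuity requires the same specific discharge q through every layer.
Σ(b_i/K_i) = 13.6/2320 + 7.34/26.4 + 9.16/1.56 + 8.77/4.98 = 7.917 d.
q = Δh / Σ(b_i/K_i) = 21.6 / 7.917 = 2.728 m/day.
In each layer the seepage velocity is v_i = q/n_i, so the layer transit time is t_i = b_i·n_i / q:
  layer 1 (clean gravel): t_1 = 13.6 × 0.27 / 2.728 = 1.346 d
  layer 2 (coarse sand): t_2 = 7.34 × 0.22 / 2.728 = 0.5918 d
  layer 3 (fine sand): t_3 = 9.16 × 0.21 / 2.728 = 0.7050 d
  layer 4 (weathered basalt): t_4 = 8.77 × 0.05 / 2.728 = 0.1607 d
Total t = Σ t_i = 2.803 days.

2.80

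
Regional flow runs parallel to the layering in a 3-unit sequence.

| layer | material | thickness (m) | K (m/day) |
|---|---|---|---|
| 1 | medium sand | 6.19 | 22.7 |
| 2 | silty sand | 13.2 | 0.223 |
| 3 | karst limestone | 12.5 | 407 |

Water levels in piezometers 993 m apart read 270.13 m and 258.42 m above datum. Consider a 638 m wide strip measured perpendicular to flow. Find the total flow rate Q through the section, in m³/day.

Flow is parallel to layering, so each bed carries its own Darcy discharge and the transmissivities add.
Σ(K_i·b_i) = 22.7×6.19 + 0.223×13.2 + 407×12.5 = 5231 m²/day.
Hydraulic gradient i = (270.13 − 258.42) / 993 = 11.71 / 993 = 0.01179.
Q = Σ(K_i·b_i) · W · i = 5231 × 638 × 0.01179 = 39356 m³/day.

39400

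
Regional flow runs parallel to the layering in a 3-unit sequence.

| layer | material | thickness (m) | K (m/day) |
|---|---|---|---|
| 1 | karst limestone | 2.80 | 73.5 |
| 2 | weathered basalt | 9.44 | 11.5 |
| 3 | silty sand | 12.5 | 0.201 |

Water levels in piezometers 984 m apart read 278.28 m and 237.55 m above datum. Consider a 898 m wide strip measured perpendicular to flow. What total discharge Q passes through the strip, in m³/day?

Flow is parallel to layering, so each bed carries its own Darcy discharge and the transmissivities add.
Σ(K_i·b_i) = 73.5×2.80 + 11.5×9.44 + 0.201×12.5 = 316.9 m²/day.
Hydraulic gradient i = (278.28 − 237.55) / 984 = 40.73 / 984 = 0.04139.
Q = Σ(K_i·b_i) · W · i = 316.9 × 898 × 0.04139 = 11778 m³/day.

11800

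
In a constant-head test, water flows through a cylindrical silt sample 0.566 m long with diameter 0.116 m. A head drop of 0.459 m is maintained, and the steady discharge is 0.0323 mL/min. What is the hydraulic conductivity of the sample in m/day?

Cross-sectional area A = π·(d/2)² = π × (0.116/2)² = 0.01057 m².
Convert discharge: 0.0323 mL/min = 5.383e-10 m³/s.
Darcy's law rearranged: K = Q·L / (A·Δh) = 5.383e-10 × 0.566 / (0.01057 × 0.459) = 6.281e-08 m/s = 0.005427 m/day.

0.00543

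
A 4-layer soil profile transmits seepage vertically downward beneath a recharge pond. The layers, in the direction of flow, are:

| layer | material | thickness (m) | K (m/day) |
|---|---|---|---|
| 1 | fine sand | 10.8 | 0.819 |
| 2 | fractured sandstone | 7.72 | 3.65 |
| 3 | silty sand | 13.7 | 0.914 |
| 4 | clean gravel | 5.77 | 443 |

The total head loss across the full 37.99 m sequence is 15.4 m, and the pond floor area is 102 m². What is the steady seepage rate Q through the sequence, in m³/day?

Flow is perpendicular to layering, so the layers act in series and the equivalent K is the thickness-weighted harmonic mean.
Total thickness L = 10.8 + 7.72 + 13.7 + 5.77 = 37.99 m.
Σ(b_i/K_i) = 10.8/0.819 + 7.72/3.65 + 13.7/0.914 + 5.77/443 = 30.30 d.
K_eq = L / Σ(b_i/K_i) = 37.99 / 30.30 = 1.254 m/day.
Q = K_eq · A · (Δh/L) = 1.254 × 102 × (15.4/37.99) = 51.83 m³/day.

51.8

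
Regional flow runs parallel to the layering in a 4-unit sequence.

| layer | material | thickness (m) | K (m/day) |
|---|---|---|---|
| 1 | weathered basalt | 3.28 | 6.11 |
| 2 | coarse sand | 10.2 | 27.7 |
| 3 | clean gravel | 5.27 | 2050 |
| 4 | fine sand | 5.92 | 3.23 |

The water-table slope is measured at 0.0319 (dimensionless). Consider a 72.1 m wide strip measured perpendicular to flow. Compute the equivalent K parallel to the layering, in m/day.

Flow is parallel to layering, so each bed carries its own Darcy discharge and the transmissivities add.
Σ(K_i·b_i) = 6.11×3.28 + 27.7×10.2 + 2050×5.27 + 3.23×5.92 = 11125 m²/day.
Total thickness b = 24.67 m, so K_eq = Σ(K_i·b_i)/b = 451.0 m/day.

451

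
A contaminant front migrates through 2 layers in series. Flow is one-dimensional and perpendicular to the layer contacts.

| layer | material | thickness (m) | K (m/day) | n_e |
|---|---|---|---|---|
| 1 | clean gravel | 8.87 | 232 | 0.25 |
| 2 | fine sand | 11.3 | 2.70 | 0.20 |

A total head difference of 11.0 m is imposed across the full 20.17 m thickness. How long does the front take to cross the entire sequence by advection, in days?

1.72

With flow normal to the layers, continuity requires the same specific discharge q through every layer.
Σ(b_i/K_i) = 8.87/232 + 11.3/2.70 = 4.223 d.
q = Δh / Σ(b_i/K_i) = 11.0 / 4.223 = 2.605 m/day.
In each layer the seepage velocity is v_i = q/n_i, so the layer transit time is t_i = b_i·n_i / q:
  layer 1 (clean gravel): t_1 = 8.87 × 0.25 / 2.605 = 0.8514 d
  layer 2 (fine sand): t_2 = 11.3 × 0.20 / 2.605 = 0.8677 d
Total t = Σ t_i = 1.719 days.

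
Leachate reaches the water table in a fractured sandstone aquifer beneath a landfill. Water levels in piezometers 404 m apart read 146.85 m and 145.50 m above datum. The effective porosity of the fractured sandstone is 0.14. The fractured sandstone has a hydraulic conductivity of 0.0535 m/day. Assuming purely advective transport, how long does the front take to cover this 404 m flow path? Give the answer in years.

866

Hydraulic gradient i = (146.85 − 145.50) / 404 = 1.35 / 404 = 0.003342.
Darcy flux q = K · i = 0.05350 × 0.003342 = 0.0001788 m/day.
Seepage velocity v = q / n_e = 0.0001788 / 0.14 = 0.001277 m/day.
Travel time t = L / v = 404 / 0.001277 = 3.164e+05 days = 866.2 years.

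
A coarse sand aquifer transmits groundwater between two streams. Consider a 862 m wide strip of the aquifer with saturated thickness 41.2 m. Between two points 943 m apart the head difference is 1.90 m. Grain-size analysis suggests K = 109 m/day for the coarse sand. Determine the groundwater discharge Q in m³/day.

7800

Cross-sectional area A = 862 × 41.2 = 35514 m².
Hydraulic gradient i = Δh / L = 1.90 / 943 = 0.002015.
Darcy's law: Q = K · A · i = 109.0 × 35514 × 0.002015 = 7800 m³/day.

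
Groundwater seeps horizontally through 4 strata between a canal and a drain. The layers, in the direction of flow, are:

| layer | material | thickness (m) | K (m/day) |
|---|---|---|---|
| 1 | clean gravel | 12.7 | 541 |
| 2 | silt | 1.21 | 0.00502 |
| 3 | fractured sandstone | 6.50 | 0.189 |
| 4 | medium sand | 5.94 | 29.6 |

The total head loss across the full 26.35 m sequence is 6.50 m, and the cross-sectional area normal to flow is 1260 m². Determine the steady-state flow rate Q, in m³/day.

29.7

Flow is perpendicular to layering, so the layers act in series and the equivalent K is the thickness-weighted harmonic mean.
Total thickness L = 12.7 + 1.21 + 6.50 + 5.94 = 26.35 m.
Σ(b_i/K_i) = 12.7/541 + 1.21/0.00502 + 6.50/0.189 + 5.94/29.6 = 275.7 d.
K_eq = L / Σ(b_i/K_i) = 26.35 / 275.7 = 0.09559 m/day.
Q = K_eq · A · (Δh/L) = 0.09559 × 1260 × (6.50/26.35) = 29.71 m³/day.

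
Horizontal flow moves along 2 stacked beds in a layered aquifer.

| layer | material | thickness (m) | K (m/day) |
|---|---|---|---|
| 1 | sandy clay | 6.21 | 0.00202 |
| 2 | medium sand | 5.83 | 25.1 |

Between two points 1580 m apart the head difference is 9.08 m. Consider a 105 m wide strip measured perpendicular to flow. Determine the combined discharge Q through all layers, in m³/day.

Flow is parallel to layering, so each bed carries its own Darcy discharge and the transmissivities add.
Σ(K_i·b_i) = 0.00202×6.21 + 25.1×5.83 = 146.3 m²/day.
Hydraulic gradient i = Δh / L = 9.08 / 1580 = 0.005747.
Q = Σ(K_i·b_i) · W · i = 146.3 × 105 × 0.005747 = 88.31 m³/day.

88.3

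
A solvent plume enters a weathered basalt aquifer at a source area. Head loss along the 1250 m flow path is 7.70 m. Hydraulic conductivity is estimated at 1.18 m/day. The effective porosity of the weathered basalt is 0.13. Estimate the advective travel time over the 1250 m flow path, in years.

Hydraulic gradient i = Δh / L = 7.70 / 1250 = 0.006160.
Darcy flux q = K · i = 1.180 × 0.006160 = 0.007269 m/day.
Seepage velocity v = q / n_e = 0.007269 / 0.13 = 0.05591 m/day.
Travel time t = L / v = 1250 / 0.05591 = 22356 days = 61.21 years.

61.2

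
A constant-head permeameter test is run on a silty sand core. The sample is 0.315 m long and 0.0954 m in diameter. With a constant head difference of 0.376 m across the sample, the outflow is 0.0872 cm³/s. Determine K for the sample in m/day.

0.883

Cross-sectional area A = π·(d/2)² = π × (0.0954/2)² = 0.007148 m².
Convert discharge: 0.0872 cm³/s = 8.720e-08 m³/s.
Darcy's law rearranged: K = Q·L / (A·Δh) = 8.720e-08 × 0.315 / (0.007148 × 0.376) = 1.022e-05 m/s = 0.8830 m/day.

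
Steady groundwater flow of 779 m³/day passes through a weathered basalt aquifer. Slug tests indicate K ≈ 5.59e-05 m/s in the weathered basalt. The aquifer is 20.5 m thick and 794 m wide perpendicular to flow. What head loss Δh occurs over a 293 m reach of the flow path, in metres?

Convert K: 5.59e-05 m/s × 86400 = 4.830 m/day.
Cross-sectional area A = 794 × 20.5 = 16277 m².
From Q = K·A·i, i = Q / (K·A) = 779 / (4.830 × 16277) = 0.009909.
Head loss Δh = i · L = 0.009909 × 293 = 2.903 m.

2.90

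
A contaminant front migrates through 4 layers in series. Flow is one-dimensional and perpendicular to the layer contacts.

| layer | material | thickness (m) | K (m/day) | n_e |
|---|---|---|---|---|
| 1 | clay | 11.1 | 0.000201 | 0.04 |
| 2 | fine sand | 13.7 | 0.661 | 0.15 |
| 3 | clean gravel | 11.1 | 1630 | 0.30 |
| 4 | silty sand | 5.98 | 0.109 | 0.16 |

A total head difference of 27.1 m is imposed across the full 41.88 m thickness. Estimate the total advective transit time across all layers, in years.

37.9

With flow normal to the layers, continuity requires the same specific discharge q through every layer.
Σ(b_i/K_i) = 11.1/0.000201 + 13.7/0.661 + 11.1/1630 + 5.98/0.109 = 55299 d.
q = Δh / Σ(b_i/K_i) = 27.1 / 55299 = 0.0004901 m/day.
In each layer the seepage velocity is v_i = q/n_i, so the layer transit time is t_i = b_i·n_i / q:
  layer 1 (clay): t_1 = 11.1 × 0.04 / 0.0004901 = 906.0 d
  layer 2 (fine sand): t_2 = 13.7 × 0.15 / 0.0004901 = 4193 d
  layer 3 (clean gravel): t_3 = 11.1 × 0.30 / 0.0004901 = 6795 d
  layer 4 (silty sand): t_4 = 5.98 × 0.16 / 0.0004901 = 1952 d
Total t = Σ t_i = 13847 days = 37.91 years.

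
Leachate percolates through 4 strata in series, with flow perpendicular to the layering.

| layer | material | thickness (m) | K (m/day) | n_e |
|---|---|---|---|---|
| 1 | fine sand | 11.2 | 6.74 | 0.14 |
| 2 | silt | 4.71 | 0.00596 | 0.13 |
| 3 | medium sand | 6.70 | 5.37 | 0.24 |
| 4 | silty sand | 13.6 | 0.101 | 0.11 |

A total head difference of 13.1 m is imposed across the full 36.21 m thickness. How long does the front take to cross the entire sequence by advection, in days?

With flow normal to the layers, continuity requires the same specific discharge q through every layer.
Σ(b_i/K_i) = 11.2/6.74 + 4.71/0.00596 + 6.70/5.37 + 13.6/0.101 = 927.8 d.
q = Δh / Σ(b_i/K_i) = 13.1 / 927.8 = 0.01412 m/day.
In each layer the seepage velocity is v_i = q/n_i, so the layer transit time is t_i = b_i·n_i / q:
  layer 1 (fine sand): t_1 = 11.2 × 0.14 / 0.01412 = 111.1 d
  layer 2 (silt): t_2 = 4.71 × 0.13 / 0.01412 = 43.37 d
  layer 3 (medium sand): t_3 = 6.70 × 0.24 / 0.01412 = 113.9 d
  layer 4 (silty sand): t_4 = 13.6 × 0.11 / 0.01412 = 106.0 d
Total t = Σ t_i = 374.3 days.

374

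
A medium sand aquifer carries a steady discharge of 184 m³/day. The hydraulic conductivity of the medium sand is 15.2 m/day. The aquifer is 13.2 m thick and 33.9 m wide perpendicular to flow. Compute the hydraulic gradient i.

0.0271

Cross-sectional area A = 33.9 × 13.2 = 447.5 m².
From Q = K·A·i, i = Q / (K·A) = 184 / (15.20 × 447.5) = 0.02705.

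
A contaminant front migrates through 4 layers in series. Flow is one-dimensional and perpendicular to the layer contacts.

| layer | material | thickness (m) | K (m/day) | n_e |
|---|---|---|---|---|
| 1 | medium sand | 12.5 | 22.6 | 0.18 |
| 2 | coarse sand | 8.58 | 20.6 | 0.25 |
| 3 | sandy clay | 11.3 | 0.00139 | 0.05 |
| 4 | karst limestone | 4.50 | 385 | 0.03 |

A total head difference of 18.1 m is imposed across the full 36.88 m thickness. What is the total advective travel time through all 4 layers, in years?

With flow normal to the layers, continuity requires the same specific discharge q through every layer.
Σ(b_i/K_i) = 12.5/22.6 + 8.58/20.6 + 11.3/0.00139 + 4.50/385 = 8130 d.
q = Δh / Σ(b_i/K_i) = 18.1 / 8130 = 0.002226 m/day.
In each layer the seepage velocity is v_i = q/n_i, so the layer transit time is t_i = b_i·n_i / q:
  layer 1 (medium sand): t_1 = 12.5 × 0.18 / 0.002226 = 1011 d
  layer 2 (coarse sand): t_2 = 8.58 × 0.25 / 0.002226 = 963.5 d
  layer 3 (sandy clay): t_3 = 11.3 × 0.05 / 0.002226 = 253.8 d
  layer 4 (karst limestone): t_4 = 4.50 × 0.03 / 0.002226 = 60.64 d
Total t = Σ t_i = 2289 days = 6.266 years.

6.27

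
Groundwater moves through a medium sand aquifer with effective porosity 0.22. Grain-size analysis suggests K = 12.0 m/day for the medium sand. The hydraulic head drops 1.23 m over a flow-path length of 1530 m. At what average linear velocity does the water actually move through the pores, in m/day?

0.0439

Hydraulic gradient i = Δh / L = 1.23 / 1530 = 0.0008039.
Darcy flux q = K · i = 12.00 × 0.0008039 = 0.009647 m/day.
Seepage velocity v = q / n_e = 0.009647 / 0.22 = 0.04385 m/day.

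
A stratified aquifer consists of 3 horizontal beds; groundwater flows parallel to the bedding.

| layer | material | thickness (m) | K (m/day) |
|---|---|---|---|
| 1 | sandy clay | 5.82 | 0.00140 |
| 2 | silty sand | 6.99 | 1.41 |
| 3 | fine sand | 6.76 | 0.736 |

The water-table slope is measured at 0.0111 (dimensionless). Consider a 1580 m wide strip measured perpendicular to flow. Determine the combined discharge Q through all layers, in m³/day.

Flow is parallel to layering, so each bed carries its own Darcy discharge and the transmissivities add.
Σ(K_i·b_i) = 0.00140×5.82 + 1.41×6.99 + 0.736×6.76 = 14.84 m²/day.
Hydraulic gradient i = 0.0111.
Q = Σ(K_i·b_i) · W · i = 14.84 × 1580 × 0.01110 = 260.3 m³/day.

260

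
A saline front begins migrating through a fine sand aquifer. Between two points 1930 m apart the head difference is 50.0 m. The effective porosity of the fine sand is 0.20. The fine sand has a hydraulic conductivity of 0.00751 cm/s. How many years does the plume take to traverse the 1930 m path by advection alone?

Convert K: 0.00751 cm/s × 864 = 6.489 m/day.
Hydraulic gradient i = Δh / L = 50.0 / 1930 = 0.02591.
Darcy flux q = K · i = 6.489 × 0.02591 = 0.1681 m/day.
Seepage velocity v = q / n_e = 0.1681 / 0.20 = 0.8405 m/day.
Travel time t = L / v = 1930 / 0.8405 = 2296 days = 6.287 years.

6.29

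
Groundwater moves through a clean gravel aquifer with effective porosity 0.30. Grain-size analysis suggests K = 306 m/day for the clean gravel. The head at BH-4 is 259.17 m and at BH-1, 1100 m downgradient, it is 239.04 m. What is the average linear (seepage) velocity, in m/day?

Hydraulic gradient i = (259.17 − 239.04) / 1100 = 20.13 / 1100 = 0.01830.
Darcy flux q = K · i = 306.0 × 0.01830 = 5.600 m/day.
Seepage velocity v = q / n_e = 5.600 / 0.30 = 18.67 m/day.

18.7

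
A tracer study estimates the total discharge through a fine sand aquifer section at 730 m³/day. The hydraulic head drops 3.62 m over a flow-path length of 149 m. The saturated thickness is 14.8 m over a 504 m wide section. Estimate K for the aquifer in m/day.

4.03

Cross-sectional area A = 504 × 14.8 = 7459 m².
Hydraulic gradient i = Δh / L = 3.62 / 149 = 0.02430.
From Q = K·A·i, K = Q / (A·i) = 730 / (7459 × 0.02430) = 4.028 m/day.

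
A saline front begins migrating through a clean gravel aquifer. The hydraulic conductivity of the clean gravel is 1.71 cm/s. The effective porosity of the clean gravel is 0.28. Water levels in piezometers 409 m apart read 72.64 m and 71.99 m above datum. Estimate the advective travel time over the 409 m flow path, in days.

Convert K: 1.71 cm/s × 864 = 1477 m/day.
Hydraulic gradient i = (72.64 − 71.99) / 409 = 0.65 / 409 = 0.001589.
Darcy flux q = K · i = 1477 × 0.001589 = 2.348 m/day.
Seepage velocity v = q / n_e = 2.348 / 0.28 = 8.386 m/day.
Travel time t = L / v = 409 / 8.386 = 48.77 days.

48.8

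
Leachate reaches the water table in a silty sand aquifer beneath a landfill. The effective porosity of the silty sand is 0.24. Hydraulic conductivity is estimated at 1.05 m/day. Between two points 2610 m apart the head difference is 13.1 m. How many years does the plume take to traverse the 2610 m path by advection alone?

325

Hydraulic gradient i = Δh / L = 13.1 / 2610 = 0.005019.
Darcy flux q = K · i = 1.050 × 0.005019 = 0.005270 m/day.
Seepage velocity v = q / n_e = 0.005270 / 0.24 = 0.02196 m/day.
Travel time t = L / v = 2610 / 0.02196 = 1.189e+05 days = 325.4 years.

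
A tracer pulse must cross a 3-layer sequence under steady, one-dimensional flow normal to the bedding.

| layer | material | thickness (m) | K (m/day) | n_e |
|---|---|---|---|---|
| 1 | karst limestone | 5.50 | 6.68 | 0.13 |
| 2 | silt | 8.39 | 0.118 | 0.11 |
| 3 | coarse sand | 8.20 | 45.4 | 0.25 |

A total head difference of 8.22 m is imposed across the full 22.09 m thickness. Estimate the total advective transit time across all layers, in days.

32.4

With flow normal to the layers, continuity requires the same specific discharge q through every layer.
Σ(b_i/K_i) = 5.50/6.68 + 8.39/0.118 + 8.20/45.4 = 72.11 d.
q = Δh / Σ(b_i/K_i) = 8.22 / 72.11 = 0.1140 m/day.
In each layer the seepage velocity is v_i = q/n_i, so the layer transit time is t_i = b_i·n_i / q:
  layer 1 (karst limestone): t_1 = 5.50 × 0.13 / 0.1140 = 6.272 d
  layer 2 (silt): t_2 = 8.39 × 0.11 / 0.1140 = 8.096 d
  layer 3 (coarse sand): t_3 = 8.20 × 0.25 / 0.1140 = 17.98 d
Total t = Σ t_i = 32.35 days.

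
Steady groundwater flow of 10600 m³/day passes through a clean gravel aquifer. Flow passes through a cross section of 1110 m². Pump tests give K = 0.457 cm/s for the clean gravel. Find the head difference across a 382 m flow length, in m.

Convert K: 0.457 cm/s × 864 = 394.8 m/day.
From Q = K·A·i, i = Q / (K·A) = 10600 / (394.8 × 1110) = 0.02419.
Head loss Δh = i · L = 0.02419 × 382 = 9.239 m.

9.24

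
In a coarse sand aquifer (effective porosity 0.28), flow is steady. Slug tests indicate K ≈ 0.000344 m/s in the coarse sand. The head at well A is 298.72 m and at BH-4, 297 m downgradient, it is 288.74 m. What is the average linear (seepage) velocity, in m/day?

Convert K: 0.000344 m/s × 86400 = 29.72 m/day.
Hydraulic gradient i = (298.72 − 288.74) / 297 = 9.98 / 297 = 0.03360.
Darcy flux q = K · i = 29.72 × 0.03360 = 0.9987 m/day.
Seepage velocity v = q / n_e = 0.9987 / 0.28 = 3.567 m/day.

3.57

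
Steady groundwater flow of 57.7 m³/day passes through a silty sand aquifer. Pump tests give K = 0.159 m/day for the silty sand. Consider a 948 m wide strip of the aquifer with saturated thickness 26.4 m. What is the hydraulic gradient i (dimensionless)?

Cross-sectional area A = 948 × 26.4 = 25027 m².
From Q = K·A·i, i = Q / (K·A) = 57.7 / (0.1590 × 25027) = 0.01450.

0.0145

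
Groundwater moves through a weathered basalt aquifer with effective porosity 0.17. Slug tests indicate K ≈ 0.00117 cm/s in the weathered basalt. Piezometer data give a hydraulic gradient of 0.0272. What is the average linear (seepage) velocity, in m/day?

0.162

Convert K: 0.00117 cm/s × 864 = 1.011 m/day.
Hydraulic gradient i = 0.0272.
Darcy flux q = K · i = 1.011 × 0.02720 = 0.02750 m/day.
Seepage velocity v = q / n_e = 0.02750 / 0.17 = 0.1617 m/day.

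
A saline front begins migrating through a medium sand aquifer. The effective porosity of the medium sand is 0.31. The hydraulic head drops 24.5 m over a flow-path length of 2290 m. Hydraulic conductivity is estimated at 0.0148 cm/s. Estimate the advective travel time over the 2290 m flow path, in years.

Convert K: 0.0148 cm/s × 864 = 12.79 m/day.
Hydraulic gradient i = Δh / L = 24.5 / 2290 = 0.01070.
Darcy flux q = K · i = 12.79 × 0.01070 = 0.1368 m/day.
Seepage velocity v = q / n_e = 0.1368 / 0.31 = 0.4413 m/day.
Travel time t = L / v = 2290 / 0.4413 = 5189 days = 14.21 years.

14.2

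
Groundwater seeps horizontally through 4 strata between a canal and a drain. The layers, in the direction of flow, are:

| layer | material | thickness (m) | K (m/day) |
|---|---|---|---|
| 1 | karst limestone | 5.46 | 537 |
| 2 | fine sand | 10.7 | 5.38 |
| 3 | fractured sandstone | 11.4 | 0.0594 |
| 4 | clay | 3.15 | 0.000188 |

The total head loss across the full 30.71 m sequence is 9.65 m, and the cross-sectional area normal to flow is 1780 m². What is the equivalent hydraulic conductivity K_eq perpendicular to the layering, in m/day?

Flow is perpendicular to layering, so the layers act in series and the equivalent K is the thickness-weighted harmonic mean.
Total thickness L = 5.46 + 10.7 + 11.4 + 3.15 = 30.71 m.
Σ(b_i/K_i) = 5.46/537 + 10.7/5.38 + 11.4/0.0594 + 3.15/0.000188 = 16949 d.
K_eq = L / Σ(b_i/K_i) = 30.71 / 16949 = 0.001812 m/day.

0.00181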